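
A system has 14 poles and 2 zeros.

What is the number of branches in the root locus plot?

Root locus has n branches where n = number of poles = 14.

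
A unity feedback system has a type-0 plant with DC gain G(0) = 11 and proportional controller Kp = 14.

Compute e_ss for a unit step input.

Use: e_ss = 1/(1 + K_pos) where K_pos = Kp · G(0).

K_pos = Kp · G(0) = 14 × 11 = 154. e_ss = 1/(1 + 154) = 0.0065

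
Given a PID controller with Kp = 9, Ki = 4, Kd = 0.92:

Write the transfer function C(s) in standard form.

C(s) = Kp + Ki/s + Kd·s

Substituting values: C(s) = 9 + 4/s + 0.92s = (0.92s² + 9s + 4)/s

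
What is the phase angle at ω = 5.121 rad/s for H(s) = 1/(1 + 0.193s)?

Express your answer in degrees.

Phase = -arctan(ωτ) = -arctan(5.121 × 0.193) = -44.7°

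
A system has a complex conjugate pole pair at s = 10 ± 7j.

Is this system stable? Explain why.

Real part of poles is 10 (> 0, right half-plane). Unstable.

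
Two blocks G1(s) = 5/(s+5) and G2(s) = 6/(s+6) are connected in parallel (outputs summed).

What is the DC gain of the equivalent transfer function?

Parallel: G_eq = G1 + G2. DC gain = G1(0) + G2(0) = 5/5 + 6/6 = 1 + 1 = 2.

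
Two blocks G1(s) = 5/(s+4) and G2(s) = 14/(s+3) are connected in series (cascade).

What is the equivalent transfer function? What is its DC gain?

Series: multiply transfer functions. G_eq = 5/(s+4) × 14/(s+3) = 70/((s+4)(s+3)). DC gain = 70/(4×3) = 5.8333.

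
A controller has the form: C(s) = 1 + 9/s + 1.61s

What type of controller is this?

This is a Proportional-Integral-Derivative (PID) controller.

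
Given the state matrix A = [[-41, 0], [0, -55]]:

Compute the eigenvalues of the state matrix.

For diagonal matrix, eigenvalues are diagonal entries: λ₁ = -41, λ₂ = -55.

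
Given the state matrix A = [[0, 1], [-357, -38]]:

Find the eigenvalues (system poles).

det(A - λI) = λ² - (-38)λ + 357 = (λ - (-21))(λ - (-17)). Eigenvalues: -21, -17.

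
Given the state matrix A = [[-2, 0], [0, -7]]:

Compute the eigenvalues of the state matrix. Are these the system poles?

For diagonal matrix, eigenvalues are diagonal entries: λ₁ = -2, λ₂ = -7. Eigenvalues of A = system poles.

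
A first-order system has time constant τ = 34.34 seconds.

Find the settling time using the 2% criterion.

For first-order system, 2% settling time ≈ 4τ = 4 × 34.34 = 137.36 s.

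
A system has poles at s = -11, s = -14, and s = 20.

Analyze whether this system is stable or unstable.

Pole(s) at s = 20 are not in the left half-plane. System is unstable.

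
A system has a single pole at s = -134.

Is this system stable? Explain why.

Pole at s = -134 is in the left half-plane. Stable.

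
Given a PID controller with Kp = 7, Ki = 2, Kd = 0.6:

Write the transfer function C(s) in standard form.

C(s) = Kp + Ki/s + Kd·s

Substituting values: C(s) = 7 + 2/s + 0.6s = (0.6s² + 7s + 2)/s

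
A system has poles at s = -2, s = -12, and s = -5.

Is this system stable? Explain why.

All poles are in the left half-plane. System is stable.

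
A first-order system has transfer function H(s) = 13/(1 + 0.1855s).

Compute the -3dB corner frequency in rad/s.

Corner frequency = 1/τ = 1/0.1855 = 5.391 rad/s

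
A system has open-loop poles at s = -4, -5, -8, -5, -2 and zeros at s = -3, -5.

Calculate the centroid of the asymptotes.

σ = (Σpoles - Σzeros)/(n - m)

σ = (Σpoles - Σzeros)/(n - m) = (-24 - (-8))/(5 - 2) = -16/3 = -5.33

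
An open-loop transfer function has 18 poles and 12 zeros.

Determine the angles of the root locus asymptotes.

n - m = 18 - 12 = 6. Angles: θk = (2k + 1)·180°/6 = 30°, 90°, 150°, 210°, 270°, 330°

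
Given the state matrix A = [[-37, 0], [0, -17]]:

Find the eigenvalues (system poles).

For diagonal matrix, eigenvalues are diagonal entries: λ₁ = -37, λ₂ = -17.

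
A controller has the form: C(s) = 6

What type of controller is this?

This is a Proportional (P) controller.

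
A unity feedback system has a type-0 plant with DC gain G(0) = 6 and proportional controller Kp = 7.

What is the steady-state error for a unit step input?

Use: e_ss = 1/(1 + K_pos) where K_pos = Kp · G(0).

K_pos = Kp · G(0) = 7 × 6 = 42. e_ss = 1/(1 + 42) = 0.0233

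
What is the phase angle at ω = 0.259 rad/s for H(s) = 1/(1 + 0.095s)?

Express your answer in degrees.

Phase = -arctan(ωτ) = -arctan(0.259 × 0.095) = -1.4°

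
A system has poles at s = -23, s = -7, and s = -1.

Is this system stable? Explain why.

All poles are in the left half-plane. System is stable.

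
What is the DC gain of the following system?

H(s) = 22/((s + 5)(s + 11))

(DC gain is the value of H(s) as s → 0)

DC gain = H(0) = 22/(5 × 11) = 22/55 = 0.4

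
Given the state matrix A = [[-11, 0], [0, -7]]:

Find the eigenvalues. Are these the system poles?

For diagonal matrix, eigenvalues are diagonal entries: λ₁ = -11, λ₂ = -7. Eigenvalues of A = system poles.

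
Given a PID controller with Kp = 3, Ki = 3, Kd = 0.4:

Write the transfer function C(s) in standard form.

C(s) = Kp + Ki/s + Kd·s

Substituting values: C(s) = 3 + 3/s + 0.4s = (0.4s² + 3s + 3)/s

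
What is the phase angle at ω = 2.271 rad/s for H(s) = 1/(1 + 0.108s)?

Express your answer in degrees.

Phase = -arctan(ωτ) = -arctan(2.271 × 0.108) = -13.8°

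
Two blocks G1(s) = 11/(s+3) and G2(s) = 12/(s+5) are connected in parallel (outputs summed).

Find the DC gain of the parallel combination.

Parallel: G_eq = G1 + G2. DC gain = G1(0) + G2(0) = 11/3 + 12/5 = 3.6667 + 2.4 = 6.0667.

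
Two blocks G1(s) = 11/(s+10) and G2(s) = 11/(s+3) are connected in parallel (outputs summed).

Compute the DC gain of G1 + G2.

Parallel: G_eq = G1 + G2. DC gain = G1(0) + G2(0) = 11/10 + 11/3 = 1.1 + 3.6667 = 4.7667.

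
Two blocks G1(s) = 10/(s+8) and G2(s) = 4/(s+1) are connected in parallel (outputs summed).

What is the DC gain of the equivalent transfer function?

Parallel: G_eq = G1 + G2. DC gain = G1(0) + G2(0) = 10/8 + 4/1 = 1.25 + 4 = 5.25.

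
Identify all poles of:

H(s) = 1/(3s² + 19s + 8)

Discriminant = 19² - 4×3×8 = 361 - 96 = 265 > 0, so two distinct real poles. Using quadratic formula: s = (-19 ± √265)/(2×3) = (-19 ± √265)/6, with √265 ≈ 16.2788. s₁ ≈ -0.4535, s₂ ≈ -5.8798. Poles: s₁ = -0.4535, s₂ = -5.8798.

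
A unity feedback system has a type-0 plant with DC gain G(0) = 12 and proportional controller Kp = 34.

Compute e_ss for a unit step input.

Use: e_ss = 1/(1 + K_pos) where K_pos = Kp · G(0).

K_pos = Kp · G(0) = 34 × 12 = 408. e_ss = 1/(1 + 408) = 0.0024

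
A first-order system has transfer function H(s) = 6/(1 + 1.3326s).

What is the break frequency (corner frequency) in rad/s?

Corner frequency = 1/τ = 1/1.3326 = 0.75 rad/s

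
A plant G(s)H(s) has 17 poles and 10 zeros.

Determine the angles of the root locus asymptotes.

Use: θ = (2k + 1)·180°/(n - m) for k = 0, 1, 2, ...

n - m = 17 - 10 = 7. Angles: θk = (2k + 1)·180°/7 = 25.71°, 77.14°, 128.57°, 180°, 231.43°, 282.86°, 334.29°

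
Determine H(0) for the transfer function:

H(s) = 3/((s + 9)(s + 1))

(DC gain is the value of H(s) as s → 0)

DC gain = H(0) = 3/(9 × 1) = 3/9 = 0.3333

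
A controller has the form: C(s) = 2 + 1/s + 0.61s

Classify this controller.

This is a Proportional-Integral-Derivative (PID) controller.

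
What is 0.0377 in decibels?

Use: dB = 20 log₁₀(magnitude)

dB = 20 log₁₀(0.0377) = -28.5 dB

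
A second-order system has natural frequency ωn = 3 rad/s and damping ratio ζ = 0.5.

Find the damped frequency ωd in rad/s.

ωd = ωn√(1 - ζ²) = 3√(1 - 0.5²) = 2.6 rad/s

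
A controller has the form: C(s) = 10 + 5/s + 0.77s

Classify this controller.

This is a Proportional-Integral-Derivative (PID) controller.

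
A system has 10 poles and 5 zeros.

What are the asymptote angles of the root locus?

n - m = 10 - 5 = 5. Angles: θk = (2k + 1)·180°/5 = 36°, 108°, 180°, 252°, 324°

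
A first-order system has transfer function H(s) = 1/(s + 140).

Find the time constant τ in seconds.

For H(s) = 1/(s + 1/τ), the pole is at -1/τ = -140, so τ = 1/140 = 0.0071 s.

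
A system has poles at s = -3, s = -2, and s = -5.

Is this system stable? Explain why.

All poles are in the left half-plane. System is stable.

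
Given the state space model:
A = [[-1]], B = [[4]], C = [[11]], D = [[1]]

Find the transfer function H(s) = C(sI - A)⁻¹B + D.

(sI - A)⁻¹ = 1/(s + 1). H(s) = 11×4/(s + 1) + 1 = (s + 45)/(s + 1).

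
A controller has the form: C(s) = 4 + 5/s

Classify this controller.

This is a Proportional-Integral (PI) controller.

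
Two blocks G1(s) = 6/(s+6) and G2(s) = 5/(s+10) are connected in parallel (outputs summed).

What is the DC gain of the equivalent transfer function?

Parallel: G_eq = G1 + G2. DC gain = G1(0) + G2(0) = 6/6 + 5/10 = 1 + 0.5 = 1.5.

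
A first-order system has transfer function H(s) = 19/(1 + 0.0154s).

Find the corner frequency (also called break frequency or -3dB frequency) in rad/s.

Corner frequency = 1/τ = 1/0.0154 = 64.935 rad/s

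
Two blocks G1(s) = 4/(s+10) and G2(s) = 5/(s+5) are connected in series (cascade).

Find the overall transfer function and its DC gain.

Series: multiply transfer functions. G_eq = 4/(s+10) × 5/(s+5) = 20/((s+10)(s+5)). DC gain = 20/(10×5) = 0.4.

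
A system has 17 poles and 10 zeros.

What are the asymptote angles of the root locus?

n - m = 17 - 10 = 7. Angles: θk = (2k + 1)·180°/7 = 25.71°, 77.14°, 128.57°, 180°, 231.43°, 282.86°, 334.29°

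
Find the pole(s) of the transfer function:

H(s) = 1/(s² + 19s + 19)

Discriminant = 19² - 4×1×19 = 361 - 76 = 285 > 0, so two distinct real poles. Using quadratic formula: s = (-19 ± √285)/(2×1) = (-19 ± √285)/2, with √285 ≈ 16.8819. s₁ ≈ -1.0590, s₂ ≈ -17.9410. Poles: s₁ = -1.0590, s₂ = -17.9410.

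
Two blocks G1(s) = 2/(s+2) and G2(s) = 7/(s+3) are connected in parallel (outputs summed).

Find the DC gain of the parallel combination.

Parallel: G_eq = G1 + G2. DC gain = G1(0) + G2(0) = 2/2 + 7/3 = 1 + 2.3333 = 3.3333.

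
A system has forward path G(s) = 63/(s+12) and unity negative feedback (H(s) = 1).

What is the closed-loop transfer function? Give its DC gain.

T(s) = G/(1+GH) = [63/(s+12)] / [1 + 63/(s+12)] = 63/(s+12+63) = 63/(s+75). DC gain = 63/75 = 0.84.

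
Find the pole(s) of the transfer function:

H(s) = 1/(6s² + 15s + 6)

Discriminant = 15² - 4×6×6 = 225 - 144 = 81 > 0, so two distinct real poles. Using quadratic formula: s = (-15 ± √81)/(2×6) = (-15 ± √81)/12, with √81 = 9. s₁ = -6/12 = -0.5, s₂ = -24/12 = -2. Poles: s₁ = -0.5, s₂ = -2.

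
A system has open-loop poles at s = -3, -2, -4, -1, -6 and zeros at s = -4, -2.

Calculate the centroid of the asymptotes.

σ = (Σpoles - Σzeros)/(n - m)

σ = (Σpoles - Σzeros)/(n - m) = (-16 - (-6))/(5 - 2) = -10/3 = -3.33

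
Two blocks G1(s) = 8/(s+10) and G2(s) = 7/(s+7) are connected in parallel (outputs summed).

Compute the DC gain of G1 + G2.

Parallel: G_eq = G1 + G2. DC gain = G1(0) + G2(0) = 8/10 + 7/7 = 0.8 + 1 = 1.8.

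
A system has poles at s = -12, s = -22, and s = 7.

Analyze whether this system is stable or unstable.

Pole(s) at s = 7 are not in the left half-plane. System is unstable.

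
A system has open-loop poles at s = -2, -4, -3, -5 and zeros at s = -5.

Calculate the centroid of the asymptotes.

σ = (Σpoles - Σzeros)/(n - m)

σ = (Σpoles - Σzeros)/(n - m) = (-14 - (-5))/(4 - 1) = -9/3 = -3.0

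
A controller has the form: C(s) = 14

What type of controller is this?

This is a Proportional (P) controller.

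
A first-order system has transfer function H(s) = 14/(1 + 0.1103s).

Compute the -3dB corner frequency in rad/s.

Corner frequency = 1/τ = 1/0.1103 = 9.066 rad/s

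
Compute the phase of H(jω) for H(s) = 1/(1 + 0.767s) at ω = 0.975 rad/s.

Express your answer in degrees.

Phase = -arctan(ωτ) = -arctan(0.975 × 0.767) = -36.8°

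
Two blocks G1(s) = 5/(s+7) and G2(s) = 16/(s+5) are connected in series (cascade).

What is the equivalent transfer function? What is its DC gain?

Series: multiply transfer functions. G_eq = 5/(s+7) × 16/(s+5) = 80/((s+7)(s+5)). DC gain = 80/(7×5) = 2.2857.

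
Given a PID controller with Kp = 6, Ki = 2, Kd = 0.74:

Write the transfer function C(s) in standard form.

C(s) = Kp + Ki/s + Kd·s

Substituting values: C(s) = 6 + 2/s + 0.74s = (0.74s² + 6s + 2)/s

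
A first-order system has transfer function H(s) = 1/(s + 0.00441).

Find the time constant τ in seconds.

For H(s) = 1/(s + 1/τ), the pole is at -1/τ = -0.00441, so τ = 1/0.00441 = 226.8 s.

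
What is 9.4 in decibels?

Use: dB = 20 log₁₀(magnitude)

dB = 20 log₁₀(9.4) = 19.5 dB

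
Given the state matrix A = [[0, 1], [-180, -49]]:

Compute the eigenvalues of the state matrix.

det(A - λI) = λ² - (-49)λ + 180 = (λ - (-4))(λ - (-45)). Eigenvalues: -4, -45.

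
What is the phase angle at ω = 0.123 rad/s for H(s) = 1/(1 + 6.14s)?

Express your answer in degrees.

Phase = -arctan(ωτ) = -arctan(0.123 × 6.14) = -37.1°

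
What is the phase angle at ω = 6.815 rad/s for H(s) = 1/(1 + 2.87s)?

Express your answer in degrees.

Phase = -arctan(ωτ) = -arctan(6.815 × 2.87) = -87.1°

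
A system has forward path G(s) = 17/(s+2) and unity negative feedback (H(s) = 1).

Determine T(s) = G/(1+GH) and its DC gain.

T(s) = G/(1+GH) = [17/(s+2)] / [1 + 17/(s+2)] = 17/(s+2+17) = 17/(s+19). DC gain = 17/19 = 0.8947.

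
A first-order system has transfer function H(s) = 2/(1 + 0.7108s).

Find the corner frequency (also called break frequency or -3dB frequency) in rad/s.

Corner frequency = 1/τ = 1/0.7108 = 1.407 rad/s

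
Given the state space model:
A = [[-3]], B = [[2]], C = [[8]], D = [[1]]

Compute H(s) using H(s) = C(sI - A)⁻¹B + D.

(sI - A)⁻¹ = 1/(s + 3). H(s) = 8×2/(s + 3) + 1 = (s + 19)/(s + 3).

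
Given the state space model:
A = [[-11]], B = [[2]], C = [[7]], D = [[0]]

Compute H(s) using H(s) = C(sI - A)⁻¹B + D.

(sI - A)⁻¹ = 1/(s + 11). H(s) = 7 × 2/(s + 11) + 0 = 14/(s + 11).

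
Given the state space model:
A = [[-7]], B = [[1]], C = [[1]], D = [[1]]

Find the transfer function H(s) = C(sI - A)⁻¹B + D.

(sI - A)⁻¹ = 1/(s + 7). H(s) = 1×1/(s + 7) + 1 = (s + 8)/(s + 7).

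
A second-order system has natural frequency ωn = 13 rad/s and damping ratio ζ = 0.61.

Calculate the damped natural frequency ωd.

ωd = ωn√(1 - ζ²) = 13√(1 - 0.61²) = 10.3 rad/s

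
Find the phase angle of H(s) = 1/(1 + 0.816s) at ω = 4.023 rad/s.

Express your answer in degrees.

Phase = -arctan(ωτ) = -arctan(4.023 × 0.816) = -73.1°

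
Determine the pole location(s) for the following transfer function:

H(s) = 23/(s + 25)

Pole is where denominator = 0: s + 25 = 0, so s = -25.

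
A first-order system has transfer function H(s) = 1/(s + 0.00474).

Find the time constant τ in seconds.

For H(s) = 1/(s + 1/τ), the pole is at -1/τ = -0.00474, so τ = 1/0.00474 = 211 s.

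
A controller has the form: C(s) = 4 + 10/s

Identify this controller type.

This is a Proportional-Integral (PI) controller.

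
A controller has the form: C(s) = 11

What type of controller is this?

This is a Proportional (P) controller.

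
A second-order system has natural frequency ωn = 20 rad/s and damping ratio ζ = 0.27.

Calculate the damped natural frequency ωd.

ωd = ωn√(1 - ζ²) = 20√(1 - 0.27²) = 19.26 rad/s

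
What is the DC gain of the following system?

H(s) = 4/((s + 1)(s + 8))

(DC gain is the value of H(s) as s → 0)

DC gain = H(0) = 4/(1 × 8) = 4/8 = 0.5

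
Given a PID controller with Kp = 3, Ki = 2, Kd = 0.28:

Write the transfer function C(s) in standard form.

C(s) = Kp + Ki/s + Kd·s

Substituting values: C(s) = 3 + 2/s + 0.28s = (0.28s² + 3s + 2)/s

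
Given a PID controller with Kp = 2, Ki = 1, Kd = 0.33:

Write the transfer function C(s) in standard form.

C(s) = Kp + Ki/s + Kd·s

Substituting values: C(s) = 2 + 1/s + 0.33s = (0.33s² + 2s + 1)/s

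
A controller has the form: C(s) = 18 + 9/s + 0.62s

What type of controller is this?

This is a Proportional-Integral-Derivative (PID) controller.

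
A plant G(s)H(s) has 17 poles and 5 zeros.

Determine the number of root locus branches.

Root locus has n branches where n = number of poles = 17.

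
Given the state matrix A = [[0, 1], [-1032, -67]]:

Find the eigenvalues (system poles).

det(A - λI) = λ² - (-67)λ + 1032 = (λ - (-43))(λ - (-24)). Eigenvalues: -43, -24.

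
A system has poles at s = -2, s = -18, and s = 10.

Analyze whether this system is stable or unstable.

Pole(s) at s = 10 are not in the left half-plane. System is unstable.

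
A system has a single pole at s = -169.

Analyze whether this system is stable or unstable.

Pole at s = -169 is in the left half-plane. Stable.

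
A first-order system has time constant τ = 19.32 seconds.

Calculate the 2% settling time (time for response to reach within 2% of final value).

For first-order system, 2% settling time ≈ 4τ = 4 × 19.32 = 77.28 s.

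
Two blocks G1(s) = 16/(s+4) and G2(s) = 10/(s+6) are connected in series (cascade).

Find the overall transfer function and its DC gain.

Series: multiply transfer functions. G_eq = 16/(s+4) × 10/(s+6) = 160/((s+4)(s+6)). DC gain = 160/(4×6) = 6.6667.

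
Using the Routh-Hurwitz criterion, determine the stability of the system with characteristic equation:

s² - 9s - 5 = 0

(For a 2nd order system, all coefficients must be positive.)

Coefficients: 1, -9, -5. b=-9, c=-5 not positive, so system is unstable.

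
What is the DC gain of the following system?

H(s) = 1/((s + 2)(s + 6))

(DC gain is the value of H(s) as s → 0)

DC gain = H(0) = 1/(2 × 6) = 1/12 = 0.0833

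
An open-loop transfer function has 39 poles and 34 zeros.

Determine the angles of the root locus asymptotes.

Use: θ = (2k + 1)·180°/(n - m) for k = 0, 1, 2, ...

n - m = 39 - 34 = 5. Angles: θk = (2k + 1)·180°/5 = 36°, 108°, 180°, 252°, 324°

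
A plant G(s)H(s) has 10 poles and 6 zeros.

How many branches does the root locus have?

Root locus has n branches where n = number of poles = 10.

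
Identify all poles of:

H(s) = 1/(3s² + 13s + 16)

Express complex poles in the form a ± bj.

Discriminant = 13² - 4×3×16 = 169 - 192 = -23 < 0, so the poles are a complex conjugate pair s = (-13 ± j√23)/(2×3). Real part = -13/(2×3) = -13/6 ≈ -2.1667; imaginary part = ±√23/(2×3) ≈ 0.7993. Poles: s = -2.1667 ± 0.7993j.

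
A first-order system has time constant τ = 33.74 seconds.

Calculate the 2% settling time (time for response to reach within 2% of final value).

For first-order system, 2% settling time ≈ 4τ = 4 × 33.74 = 134.96 s.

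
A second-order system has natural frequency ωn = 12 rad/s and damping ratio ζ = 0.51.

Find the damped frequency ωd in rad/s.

ωd = ωn√(1 - ζ²) = 12√(1 - 0.51²) = 10.32 rad/s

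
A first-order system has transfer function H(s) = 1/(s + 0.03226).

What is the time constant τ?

For H(s) = 1/(s + 1/τ), the pole is at -1/τ = -0.03226, so τ = 1/0.03226 = 31 s.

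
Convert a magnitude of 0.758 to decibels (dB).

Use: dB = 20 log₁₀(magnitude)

dB = 20 log₁₀(0.758) = -2.4 dB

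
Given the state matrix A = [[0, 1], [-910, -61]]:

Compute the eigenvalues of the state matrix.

det(A - λI) = λ² - (-61)λ + 910 = (λ - (-35))(λ - (-26)). Eigenvalues: -35, -26.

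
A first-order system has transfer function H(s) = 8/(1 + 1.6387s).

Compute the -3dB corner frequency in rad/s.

Corner frequency = 1/τ = 1/1.6387 = 0.61 rad/s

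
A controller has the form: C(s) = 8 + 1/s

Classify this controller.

This is a Proportional-Integral (PI) controller.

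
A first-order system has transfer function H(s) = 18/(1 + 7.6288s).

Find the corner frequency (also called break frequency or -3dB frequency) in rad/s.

Corner frequency = 1/τ = 1/7.6288 = 0.131 rad/s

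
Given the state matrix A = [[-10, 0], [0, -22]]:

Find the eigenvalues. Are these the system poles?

For diagonal matrix, eigenvalues are diagonal entries: λ₁ = -10, λ₂ = -22. Eigenvalues of A = system poles.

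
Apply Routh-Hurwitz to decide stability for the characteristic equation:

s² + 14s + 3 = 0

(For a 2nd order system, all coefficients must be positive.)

Coefficients: 1, 14, 3. All positive, so system is stable.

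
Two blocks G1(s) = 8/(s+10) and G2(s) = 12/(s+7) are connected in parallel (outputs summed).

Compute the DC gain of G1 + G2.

Parallel: G_eq = G1 + G2. DC gain = G1(0) + G2(0) = 8/10 + 12/7 = 0.8 + 1.7143 = 2.5143.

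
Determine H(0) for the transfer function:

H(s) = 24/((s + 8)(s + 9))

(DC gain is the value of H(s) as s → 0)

DC gain = H(0) = 24/(8 × 9) = 24/72 = 0.3333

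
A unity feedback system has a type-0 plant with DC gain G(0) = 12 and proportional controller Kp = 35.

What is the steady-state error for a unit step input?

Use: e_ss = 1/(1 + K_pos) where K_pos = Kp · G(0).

K_pos = Kp · G(0) = 35 × 12 = 420. e_ss = 1/(1 + 420) = 0.0024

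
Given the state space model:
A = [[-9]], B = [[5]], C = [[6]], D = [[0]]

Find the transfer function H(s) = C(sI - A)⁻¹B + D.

(sI - A)⁻¹ = 1/(s + 9). H(s) = 6 × 5/(s + 9) + 0 = 30/(s + 9).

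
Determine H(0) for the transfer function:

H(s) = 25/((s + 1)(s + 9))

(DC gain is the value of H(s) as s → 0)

DC gain = H(0) = 25/(1 × 9) = 25/9 = 2.7778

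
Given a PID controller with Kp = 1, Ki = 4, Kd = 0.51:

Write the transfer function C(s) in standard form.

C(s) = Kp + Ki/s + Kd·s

Substituting values: C(s) = 1 + 4/s + 0.51s = (0.51s² + s + 4)/s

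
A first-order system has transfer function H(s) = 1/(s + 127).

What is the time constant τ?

For H(s) = 1/(s + 1/τ), the pole is at -1/τ = -127, so τ = 1/127 = 0.0079 s.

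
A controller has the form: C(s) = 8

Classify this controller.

This is a Proportional (P) controller.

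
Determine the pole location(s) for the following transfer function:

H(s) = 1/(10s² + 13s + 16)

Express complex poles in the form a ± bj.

Discriminant = 13² - 4×10×16 = 169 - 640 = -471 < 0, so the poles are a complex conjugate pair s = (-13 ± j√471)/(2×10). Real part = -13/(2×10) = -13/20 = -0.65; imaginary part = ±√471/(2×10) ≈ 1.0851. Poles: s = -0.65 ± 1.0851j.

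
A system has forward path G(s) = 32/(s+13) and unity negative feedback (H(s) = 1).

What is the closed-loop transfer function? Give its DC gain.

T(s) = G/(1+GH) = [32/(s+13)] / [1 + 32/(s+13)] = 32/(s+13+32) = 32/(s+45). DC gain = 32/45 = 0.7111.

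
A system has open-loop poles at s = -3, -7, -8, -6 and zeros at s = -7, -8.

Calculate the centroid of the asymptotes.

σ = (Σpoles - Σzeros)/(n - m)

σ = (Σpoles - Σzeros)/(n - m) = (-24 - (-15))/(4 - 2) = -9/2 = -4.5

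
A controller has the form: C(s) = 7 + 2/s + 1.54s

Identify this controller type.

This is a Proportional-Integral-Derivative (PID) controller.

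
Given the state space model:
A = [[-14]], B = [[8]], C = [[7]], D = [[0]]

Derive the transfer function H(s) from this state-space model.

(sI - A)⁻¹ = 1/(s + 14). H(s) = 7 × 8/(s + 14) + 0 = 56/(s + 14).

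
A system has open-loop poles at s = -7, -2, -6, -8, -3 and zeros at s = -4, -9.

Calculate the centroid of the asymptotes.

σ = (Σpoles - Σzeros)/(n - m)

σ = (Σpoles - Σzeros)/(n - m) = (-26 - (-13))/(5 - 2) = -13/3 = -4.33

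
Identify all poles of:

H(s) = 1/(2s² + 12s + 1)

Discriminant = 12² - 4×2×1 = 144 - 8 = 136 > 0, so two distinct real poles. Using quadratic formula: s = (-12 ± √136)/(2×2) = (-12 ± √136)/4, with √136 ≈ 11.6619. s₁ ≈ -0.0845, s₂ ≈ -5.9155. Poles: s₁ = -0.0845, s₂ = -5.9155.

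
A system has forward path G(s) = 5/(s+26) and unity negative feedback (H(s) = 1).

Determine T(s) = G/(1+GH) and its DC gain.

T(s) = G/(1+GH) = [5/(s+26)] / [1 + 5/(s+26)] = 5/(s+26+5) = 5/(s+31). DC gain = 5/31 = 0.1613.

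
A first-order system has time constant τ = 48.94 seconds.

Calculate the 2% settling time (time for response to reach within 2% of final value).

For first-order system, 2% settling time ≈ 4τ = 4 × 48.94 = 195.76 s.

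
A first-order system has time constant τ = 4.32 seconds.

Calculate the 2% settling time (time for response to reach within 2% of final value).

For first-order system, 2% settling time ≈ 4τ = 4 × 4.32 = 17.28 s.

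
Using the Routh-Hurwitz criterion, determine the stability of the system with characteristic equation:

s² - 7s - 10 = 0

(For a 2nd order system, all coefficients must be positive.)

Coefficients: 1, -7, -10. b=-7, c=-10 not positive, so system is unstable.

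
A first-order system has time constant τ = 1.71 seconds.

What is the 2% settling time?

For first-order system, 2% settling time ≈ 4τ = 4 × 1.71 = 6.84 s.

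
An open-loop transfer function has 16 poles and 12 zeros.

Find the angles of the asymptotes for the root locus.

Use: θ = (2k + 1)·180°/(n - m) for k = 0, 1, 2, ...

n - m = 16 - 12 = 4. Angles: θk = (2k + 1)·180°/4 = 45°, 135°, 225°, 315°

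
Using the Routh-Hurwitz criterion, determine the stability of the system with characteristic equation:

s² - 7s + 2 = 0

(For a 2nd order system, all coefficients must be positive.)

Coefficients: 1, -7, 2. b=-7 not positive, so system is unstable.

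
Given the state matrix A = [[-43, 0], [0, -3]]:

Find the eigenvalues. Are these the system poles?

For diagonal matrix, eigenvalues are diagonal entries: λ₁ = -43, λ₂ = -3. Eigenvalues of A = system poles.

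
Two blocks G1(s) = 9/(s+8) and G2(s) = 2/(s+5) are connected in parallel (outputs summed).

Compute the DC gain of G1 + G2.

Parallel: G_eq = G1 + G2. DC gain = G1(0) + G2(0) = 9/8 + 2/5 = 1.125 + 0.4 = 1.525.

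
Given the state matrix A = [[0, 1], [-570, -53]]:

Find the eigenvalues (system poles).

det(A - λI) = λ² - (-53)λ + 570 = (λ - (-38))(λ - (-15)). Eigenvalues: -38, -15.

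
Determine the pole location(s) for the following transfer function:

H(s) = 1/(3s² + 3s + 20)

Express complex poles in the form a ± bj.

Discriminant = 3² - 4×3×20 = 9 - 240 = -231 < 0, so the poles are a complex conjugate pair s = (-3 ± j√231)/(2×3). Real part = -3/(2×3) = -3/6 = -0.5; imaginary part = ±√231/(2×3) ≈ 2.5331. Poles: s = -0.5 ± 2.5331j.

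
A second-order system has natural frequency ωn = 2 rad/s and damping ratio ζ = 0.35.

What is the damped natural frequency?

ωd = ωn√(1 - ζ²) = 2√(1 - 0.35²) = 1.87 rad/s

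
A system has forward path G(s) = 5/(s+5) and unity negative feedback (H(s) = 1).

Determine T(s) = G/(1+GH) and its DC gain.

T(s) = G/(1+GH) = [5/(s+5)] / [1 + 5/(s+5)] = 5/(s+5+5) = 5/(s+10). DC gain = 5/10 = 0.5.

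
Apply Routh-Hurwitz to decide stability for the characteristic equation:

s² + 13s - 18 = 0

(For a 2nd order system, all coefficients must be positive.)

Coefficients: 1, 13, -18. c=-18 not positive, so system is unstable.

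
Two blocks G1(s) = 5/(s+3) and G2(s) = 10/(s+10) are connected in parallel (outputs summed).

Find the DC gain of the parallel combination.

Parallel: G_eq = G1 + G2. DC gain = G1(0) + G2(0) = 5/3 + 10/10 = 1.6667 + 1 = 2.6667.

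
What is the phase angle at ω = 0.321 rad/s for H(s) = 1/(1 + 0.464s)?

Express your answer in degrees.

Phase = -arctan(ωτ) = -arctan(0.321 × 0.464) = -8.5°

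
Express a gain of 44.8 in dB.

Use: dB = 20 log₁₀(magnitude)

dB = 20 log₁₀(44.8) = 33.0 dB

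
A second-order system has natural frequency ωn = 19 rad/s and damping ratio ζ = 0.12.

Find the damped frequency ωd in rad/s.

ωd = ωn√(1 - ζ²) = 19√(1 - 0.12²) = 18.86 rad/s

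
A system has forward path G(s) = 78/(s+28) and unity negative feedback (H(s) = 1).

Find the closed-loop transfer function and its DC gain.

T(s) = G/(1+GH) = [78/(s+28)] / [1 + 78/(s+28)] = 78/(s+28+78) = 78/(s+106). DC gain = 78/106 = 0.7358.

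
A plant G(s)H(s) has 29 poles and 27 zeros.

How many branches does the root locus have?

Root locus has n branches where n = number of poles = 29.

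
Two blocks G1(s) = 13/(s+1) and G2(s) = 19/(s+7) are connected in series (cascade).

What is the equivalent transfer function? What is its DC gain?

Series: multiply transfer functions. G_eq = 13/(s+1) × 19/(s+7) = 247/((s+1)(s+7)). DC gain = 247/(1×7) = 35.2857.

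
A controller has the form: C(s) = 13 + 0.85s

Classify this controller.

This is a Proportional-Derivative (PD) controller.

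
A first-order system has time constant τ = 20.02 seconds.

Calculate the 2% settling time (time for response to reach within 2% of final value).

For first-order system, 2% settling time ≈ 4τ = 4 × 20.02 = 80.08 s.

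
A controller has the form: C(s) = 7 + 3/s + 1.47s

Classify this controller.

This is a Proportional-Integral-Derivative (PID) controller.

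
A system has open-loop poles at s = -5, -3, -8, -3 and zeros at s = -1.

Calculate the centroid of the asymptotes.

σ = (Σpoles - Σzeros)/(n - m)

σ = (Σpoles - Σzeros)/(n - m) = (-19 - (-1))/(4 - 1) = -18/3 = -6.0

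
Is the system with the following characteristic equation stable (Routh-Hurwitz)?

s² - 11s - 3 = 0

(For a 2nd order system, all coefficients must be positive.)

Coefficients: 1, -11, -3. b=-11, c=-3 not positive, so system is unstable.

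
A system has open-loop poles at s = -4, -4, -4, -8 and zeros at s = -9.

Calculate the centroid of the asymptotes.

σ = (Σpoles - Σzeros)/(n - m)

σ = (Σpoles - Σzeros)/(n - m) = (-20 - (-9))/(4 - 1) = -11/3 = -3.67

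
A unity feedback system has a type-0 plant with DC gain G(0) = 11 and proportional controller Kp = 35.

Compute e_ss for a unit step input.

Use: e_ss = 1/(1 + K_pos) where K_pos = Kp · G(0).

K_pos = Kp · G(0) = 35 × 11 = 385. e_ss = 1/(1 + 385) = 0.0026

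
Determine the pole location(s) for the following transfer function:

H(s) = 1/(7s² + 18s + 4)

Discriminant = 18² - 4×7×4 = 324 - 112 = 212 > 0, so two distinct real poles. Using quadratic formula: s = (-18 ± √212)/(2×7) = (-18 ± √212)/14, with √212 ≈ 14.5602. s₁ ≈ -0.2457, s₂ ≈ -2.3257. Poles: s₁ = -0.2457, s₂ = -2.3257.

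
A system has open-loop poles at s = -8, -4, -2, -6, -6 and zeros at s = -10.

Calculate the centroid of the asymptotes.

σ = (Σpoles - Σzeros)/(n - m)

σ = (Σpoles - Σzeros)/(n - m) = (-26 - (-10))/(5 - 1) = -16/4 = -4.0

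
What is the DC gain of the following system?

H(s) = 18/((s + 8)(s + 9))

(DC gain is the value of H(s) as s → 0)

DC gain = H(0) = 18/(8 × 9) = 18/72 = 0.25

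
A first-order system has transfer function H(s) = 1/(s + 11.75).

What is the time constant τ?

For H(s) = 1/(s + 1/τ), the pole is at -1/τ = -11.75, so τ = 1/11.75 = 0.0851 s.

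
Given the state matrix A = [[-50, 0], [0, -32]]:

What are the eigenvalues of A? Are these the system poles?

For diagonal matrix, eigenvalues are diagonal entries: λ₁ = -50, λ₂ = -32. Eigenvalues of A = system poles.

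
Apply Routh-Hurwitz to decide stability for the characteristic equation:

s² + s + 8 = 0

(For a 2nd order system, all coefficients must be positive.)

Coefficients: 1, 1, 8. All positive, so system is stable.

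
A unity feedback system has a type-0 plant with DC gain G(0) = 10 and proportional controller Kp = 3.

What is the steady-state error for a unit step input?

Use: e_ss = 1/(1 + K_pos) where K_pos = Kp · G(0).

K_pos = Kp · G(0) = 3 × 10 = 30. e_ss = 1/(1 + 30) = 0.0323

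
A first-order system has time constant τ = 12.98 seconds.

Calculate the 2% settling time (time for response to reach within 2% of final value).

For first-order system, 2% settling time ≈ 4τ = 4 × 12.98 = 51.92 s.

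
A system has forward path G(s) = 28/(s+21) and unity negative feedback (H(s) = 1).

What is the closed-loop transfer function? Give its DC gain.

T(s) = G/(1+GH) = [28/(s+21)] / [1 + 28/(s+21)] = 28/(s+21+28) = 28/(s+49). DC gain = 28/49 = 0.5714.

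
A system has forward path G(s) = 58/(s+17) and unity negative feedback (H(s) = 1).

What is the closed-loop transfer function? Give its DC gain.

T(s) = G/(1+GH) = [58/(s+17)] / [1 + 58/(s+17)] = 58/(s+17+58) = 58/(s+75). DC gain = 58/75 = 0.7733.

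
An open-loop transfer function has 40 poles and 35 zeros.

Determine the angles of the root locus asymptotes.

n - m = 40 - 35 = 5. Angles: θk = (2k + 1)·180°/5 = 36°, 108°, 180°, 252°, 324°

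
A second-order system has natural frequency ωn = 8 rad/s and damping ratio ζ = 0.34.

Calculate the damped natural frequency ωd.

ωd = ωn√(1 - ζ²) = 8√(1 - 0.34²) = 7.52 rad/s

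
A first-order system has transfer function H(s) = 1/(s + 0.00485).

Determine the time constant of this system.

For H(s) = 1/(s + 1/τ), the pole is at -1/τ = -0.00485, so τ = 1/0.00485 = 206.2 s.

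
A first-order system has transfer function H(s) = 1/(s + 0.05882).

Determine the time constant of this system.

For H(s) = 1/(s + 1/τ), the pole is at -1/τ = -0.05882, so τ = 1/0.05882 = 17 s.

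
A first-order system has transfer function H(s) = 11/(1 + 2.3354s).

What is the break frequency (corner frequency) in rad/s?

Corner frequency = 1/τ = 1/2.3354 = 0.428 rad/s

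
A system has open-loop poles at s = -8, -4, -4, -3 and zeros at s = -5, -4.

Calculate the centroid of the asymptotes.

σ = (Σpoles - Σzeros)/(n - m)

σ = (Σpoles - Σzeros)/(n - m) = (-19 - (-9))/(4 - 2) = -10/2 = -5.0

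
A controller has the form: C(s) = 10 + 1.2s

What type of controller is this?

This is a Proportional-Derivative (PD) controller.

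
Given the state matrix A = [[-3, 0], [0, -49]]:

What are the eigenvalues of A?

For diagonal matrix, eigenvalues are diagonal entries: λ₁ = -3, λ₂ = -49.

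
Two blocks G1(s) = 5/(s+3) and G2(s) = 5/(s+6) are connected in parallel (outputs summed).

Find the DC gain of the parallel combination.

Parallel: G_eq = G1 + G2. DC gain = G1(0) + G2(0) = 5/3 + 5/6 = 1.6667 + 0.8333 = 2.5.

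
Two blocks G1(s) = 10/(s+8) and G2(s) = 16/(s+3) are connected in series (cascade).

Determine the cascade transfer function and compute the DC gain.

Series: multiply transfer functions. G_eq = 10/(s+8) × 16/(s+3) = 160/((s+8)(s+3)). DC gain = 160/(8×3) = 6.6667.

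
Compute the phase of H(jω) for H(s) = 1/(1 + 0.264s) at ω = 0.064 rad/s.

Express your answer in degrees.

Phase = -arctan(ωτ) = -arctan(0.064 × 0.264) = -1.0°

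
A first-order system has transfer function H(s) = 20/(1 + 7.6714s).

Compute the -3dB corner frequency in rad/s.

Corner frequency = 1/τ = 1/7.6714 = 0.13 rad/s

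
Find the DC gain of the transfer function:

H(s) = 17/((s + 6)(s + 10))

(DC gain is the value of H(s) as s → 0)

DC gain = H(0) = 17/(6 × 10) = 17/60 = 0.2833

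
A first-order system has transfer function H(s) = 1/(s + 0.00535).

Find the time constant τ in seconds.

For H(s) = 1/(s + 1/τ), the pole is at -1/τ = -0.00535, so τ = 1/0.00535 = 186.9 s.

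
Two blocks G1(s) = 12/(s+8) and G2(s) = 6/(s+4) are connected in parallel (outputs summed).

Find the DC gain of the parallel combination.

Parallel: G_eq = G1 + G2. DC gain = G1(0) + G2(0) = 12/8 + 6/4 = 1.5 + 1.5 = 3.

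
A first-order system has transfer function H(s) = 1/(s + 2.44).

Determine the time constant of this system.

For H(s) = 1/(s + 1/τ), the pole is at -1/τ = -2.44, so τ = 1/2.44 = 0.4098 s.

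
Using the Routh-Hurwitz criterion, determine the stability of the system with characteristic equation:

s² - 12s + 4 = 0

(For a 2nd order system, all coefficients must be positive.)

Coefficients: 1, -12, 4. b=-12 not positive, so system is unstable.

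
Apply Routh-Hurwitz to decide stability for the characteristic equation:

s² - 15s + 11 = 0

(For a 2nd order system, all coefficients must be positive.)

Coefficients: 1, -15, 11. b=-15 not positive, so system is unstable.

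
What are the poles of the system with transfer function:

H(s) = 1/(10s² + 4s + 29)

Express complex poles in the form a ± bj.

Discriminant = 4² - 4×10×29 = 16 - 1160 = -1144 < 0, so the poles are a complex conjugate pair s = (-4 ± j√1144)/(2×10). Real part = -4/(2×10) = -4/20 = -0.2; imaginary part = ±√1144/(2×10) ≈ 1.6912. Poles: s = -0.2 ± 1.6912j.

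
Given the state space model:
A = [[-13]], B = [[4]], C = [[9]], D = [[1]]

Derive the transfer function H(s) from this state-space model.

(sI - A)⁻¹ = 1/(s + 13). H(s) = 9×4/(s + 13) + 1 = (s + 49)/(s + 13).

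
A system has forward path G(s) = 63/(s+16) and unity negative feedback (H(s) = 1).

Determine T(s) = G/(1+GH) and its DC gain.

T(s) = G/(1+GH) = [63/(s+16)] / [1 + 63/(s+16)] = 63/(s+16+63) = 63/(s+79). DC gain = 63/79 = 0.7975.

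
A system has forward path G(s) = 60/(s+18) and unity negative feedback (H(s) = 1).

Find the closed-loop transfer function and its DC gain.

T(s) = G/(1+GH) = [60/(s+18)] / [1 + 60/(s+18)] = 60/(s+18+60) = 60/(s+78). DC gain = 60/78 = 0.7692.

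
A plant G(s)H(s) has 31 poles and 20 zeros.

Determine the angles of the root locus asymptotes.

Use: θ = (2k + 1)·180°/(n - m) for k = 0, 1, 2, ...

n - m = 31 - 20 = 11. Angles: θk = (2k + 1)·180°/11 = 16.36°, 49.09°, 81.82°, 114.55°, 147.27°, 180°, 212.73°, 245.45°, 278.18°, 310.91°, 343.64°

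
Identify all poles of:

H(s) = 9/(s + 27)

Pole is where denominator = 0: s + 27 = 0, so s = -27.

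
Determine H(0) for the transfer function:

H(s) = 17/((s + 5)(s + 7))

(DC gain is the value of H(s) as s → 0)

DC gain = H(0) = 17/(5 × 7) = 17/35 = 0.4857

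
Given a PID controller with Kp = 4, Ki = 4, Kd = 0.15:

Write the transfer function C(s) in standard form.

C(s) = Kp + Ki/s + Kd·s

Substituting values: C(s) = 4 + 4/s + 0.15s = (0.15s² + 4s + 4)/s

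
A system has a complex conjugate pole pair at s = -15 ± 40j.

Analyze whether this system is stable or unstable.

Real part of poles is -15 (< 0, left half-plane). Stable.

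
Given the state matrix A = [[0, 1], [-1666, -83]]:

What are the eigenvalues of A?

det(A - λI) = λ² - (-83)λ + 1666 = (λ - (-49))(λ - (-34)). Eigenvalues: -49, -34.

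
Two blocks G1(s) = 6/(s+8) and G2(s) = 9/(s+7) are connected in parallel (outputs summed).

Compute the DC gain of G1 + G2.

Parallel: G_eq = G1 + G2. DC gain = G1(0) + G2(0) = 6/8 + 9/7 = 0.75 + 1.2857 = 2.0357.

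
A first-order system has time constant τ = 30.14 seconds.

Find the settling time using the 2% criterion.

For first-order system, 2% settling time ≈ 4τ = 4 × 30.14 = 120.56 s.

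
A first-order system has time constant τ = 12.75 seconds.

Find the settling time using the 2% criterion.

For first-order system, 2% settling time ≈ 4τ = 4 × 12.75 = 51.0 s.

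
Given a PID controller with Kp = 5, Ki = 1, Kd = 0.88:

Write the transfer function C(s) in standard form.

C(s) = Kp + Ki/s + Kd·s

Substituting values: C(s) = 5 + 1/s + 0.88s = (0.88s² + 5s + 1)/s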